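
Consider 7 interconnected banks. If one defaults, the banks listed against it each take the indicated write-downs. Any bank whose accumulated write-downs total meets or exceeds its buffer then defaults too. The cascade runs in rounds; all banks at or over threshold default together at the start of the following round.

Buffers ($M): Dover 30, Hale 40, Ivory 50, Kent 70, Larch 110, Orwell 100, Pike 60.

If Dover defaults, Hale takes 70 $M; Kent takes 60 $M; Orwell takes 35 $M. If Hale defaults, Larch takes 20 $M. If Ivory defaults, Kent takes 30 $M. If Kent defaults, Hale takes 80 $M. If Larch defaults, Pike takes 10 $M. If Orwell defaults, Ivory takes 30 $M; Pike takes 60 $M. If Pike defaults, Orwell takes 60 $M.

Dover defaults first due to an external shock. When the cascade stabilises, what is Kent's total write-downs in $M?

60

Round 1 — Dover defaults (initial).
  Hale: +70 → 70 ≥ 40
  Kent: +60 → 60 < 70
  Orwell: +35 → 35 < 100
Round 2 — Hale defaults.
  Larch: +20 → 20 < 110
No further defaults.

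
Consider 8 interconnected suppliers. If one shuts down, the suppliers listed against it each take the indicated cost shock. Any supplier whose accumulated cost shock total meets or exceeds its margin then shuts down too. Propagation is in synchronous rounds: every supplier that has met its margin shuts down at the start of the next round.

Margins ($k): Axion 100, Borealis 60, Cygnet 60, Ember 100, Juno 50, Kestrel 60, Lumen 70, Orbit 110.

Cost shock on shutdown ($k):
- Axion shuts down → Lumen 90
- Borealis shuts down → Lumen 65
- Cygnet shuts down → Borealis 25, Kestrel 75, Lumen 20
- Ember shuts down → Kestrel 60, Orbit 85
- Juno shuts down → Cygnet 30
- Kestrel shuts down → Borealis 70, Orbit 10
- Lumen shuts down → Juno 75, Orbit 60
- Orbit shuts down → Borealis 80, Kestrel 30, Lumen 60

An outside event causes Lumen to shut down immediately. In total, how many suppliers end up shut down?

2

Round 1 — Lumen shuts down (initial).
  Juno: +75 → 75 ≥ 50
  Orbit: +60 → 60 < 110
Round 2 — Juno shuts down.
  Cygnet: +30 → 30 < 60
No further shutdowns.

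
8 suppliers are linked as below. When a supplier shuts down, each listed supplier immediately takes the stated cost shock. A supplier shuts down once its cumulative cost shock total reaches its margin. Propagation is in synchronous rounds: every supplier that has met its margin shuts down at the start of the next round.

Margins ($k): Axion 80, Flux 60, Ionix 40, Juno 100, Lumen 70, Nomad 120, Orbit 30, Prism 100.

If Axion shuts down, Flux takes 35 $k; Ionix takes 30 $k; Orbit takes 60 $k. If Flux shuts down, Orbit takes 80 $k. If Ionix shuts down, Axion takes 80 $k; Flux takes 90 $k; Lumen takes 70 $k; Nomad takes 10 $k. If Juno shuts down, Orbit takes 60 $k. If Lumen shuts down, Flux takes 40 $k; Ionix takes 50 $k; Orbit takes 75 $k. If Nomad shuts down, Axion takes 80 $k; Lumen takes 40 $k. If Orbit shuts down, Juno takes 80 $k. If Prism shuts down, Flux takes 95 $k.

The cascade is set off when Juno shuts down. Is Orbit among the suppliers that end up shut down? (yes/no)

yes

Round 1 — Juno shuts down (initial).
  Orbit: +60 → 60 ≥ 30
Round 2 — Orbit shuts down.
No further shutdowns.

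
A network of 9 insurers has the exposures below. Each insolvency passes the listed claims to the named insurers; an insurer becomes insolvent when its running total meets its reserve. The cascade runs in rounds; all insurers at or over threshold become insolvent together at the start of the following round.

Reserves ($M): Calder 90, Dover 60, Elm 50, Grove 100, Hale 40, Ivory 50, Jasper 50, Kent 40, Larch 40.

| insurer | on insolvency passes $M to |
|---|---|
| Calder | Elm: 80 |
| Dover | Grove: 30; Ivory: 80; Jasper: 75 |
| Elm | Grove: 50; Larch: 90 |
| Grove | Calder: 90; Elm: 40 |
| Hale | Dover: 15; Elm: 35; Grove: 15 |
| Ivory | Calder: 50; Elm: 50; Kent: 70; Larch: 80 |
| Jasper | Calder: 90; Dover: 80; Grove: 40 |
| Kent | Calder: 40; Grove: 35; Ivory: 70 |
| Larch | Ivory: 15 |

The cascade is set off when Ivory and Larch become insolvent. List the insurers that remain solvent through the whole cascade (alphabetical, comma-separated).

Dover, Grove, Hale, Jasper

Round 1 — Ivory, Larch become insolvent (initial).
  Calder: +50 → 50 < 90
  Elm: +50 → 50 ≥ 50
  Kent: +70 → 70 ≥ 40
Round 2 — Elm, Kent become insolvent.
  Calder: +40 → 90 ≥ 90
  Grove: +50+35 → 85 < 100
Round 3 — Calder becomes insolvent.
No further insolvencies.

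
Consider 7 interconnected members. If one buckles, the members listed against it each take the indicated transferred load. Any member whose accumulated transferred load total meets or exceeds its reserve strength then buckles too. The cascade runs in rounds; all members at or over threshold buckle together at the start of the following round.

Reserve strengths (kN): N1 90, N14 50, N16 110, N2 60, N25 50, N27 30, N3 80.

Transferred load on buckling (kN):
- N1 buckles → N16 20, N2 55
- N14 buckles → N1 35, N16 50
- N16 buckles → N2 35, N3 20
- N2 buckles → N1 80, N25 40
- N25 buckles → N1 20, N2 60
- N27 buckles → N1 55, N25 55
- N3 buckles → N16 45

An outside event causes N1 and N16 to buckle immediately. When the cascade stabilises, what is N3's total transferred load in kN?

20

Round 1 — N1, N16 buckle (initial).
  N2: +55+35 → 90 ≥ 60
  N3: +20 → 20 < 80
Round 2 — N2 buckles.
  N25: +40 → 40 < 50
No further bucklings.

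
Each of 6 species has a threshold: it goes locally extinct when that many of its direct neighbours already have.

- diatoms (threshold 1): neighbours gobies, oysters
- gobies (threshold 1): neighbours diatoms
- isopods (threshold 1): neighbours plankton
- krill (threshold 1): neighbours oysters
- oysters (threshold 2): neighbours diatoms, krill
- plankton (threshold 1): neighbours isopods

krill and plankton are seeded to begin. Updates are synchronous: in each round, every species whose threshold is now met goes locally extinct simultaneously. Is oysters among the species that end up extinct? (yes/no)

Round 1 — krill, plankton go locally extinct (initial).
Round 2 — checking thresholds:
  isopods: 1 of 1 neighbours ≥ 1, goes locally extinct.
  oysters: 1 of 2 neighbours < 2, below threshold.
Round 3 — no new extinctions; cascade stops.

no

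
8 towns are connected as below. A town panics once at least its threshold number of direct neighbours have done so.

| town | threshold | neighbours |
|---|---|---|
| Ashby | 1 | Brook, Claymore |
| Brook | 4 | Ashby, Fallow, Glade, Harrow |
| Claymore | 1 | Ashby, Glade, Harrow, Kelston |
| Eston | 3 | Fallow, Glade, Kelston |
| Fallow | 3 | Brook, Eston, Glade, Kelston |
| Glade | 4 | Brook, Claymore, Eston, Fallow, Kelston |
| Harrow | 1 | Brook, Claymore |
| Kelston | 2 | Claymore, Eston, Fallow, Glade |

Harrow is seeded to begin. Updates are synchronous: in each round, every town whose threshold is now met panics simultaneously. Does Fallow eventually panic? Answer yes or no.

Round 1 — Harrow panics (initial).
Round 2 — checking thresholds:
  Brook: 1 of 4 neighbours < 4, below threshold.
  Claymore: 1 of 4 neighbours ≥ 1, panics.
Round 3 — checking thresholds:
  Ashby: 1 of 2 neighbours ≥ 1, panics.
  Brook: 1 of 4 neighbours < 4, below threshold.
  Glade: 1 of 5 neighbours < 4, below threshold.
  Kelston: 1 of 4 neighbours < 2, below threshold.
Round 4 — no new panics; cascade stops.

no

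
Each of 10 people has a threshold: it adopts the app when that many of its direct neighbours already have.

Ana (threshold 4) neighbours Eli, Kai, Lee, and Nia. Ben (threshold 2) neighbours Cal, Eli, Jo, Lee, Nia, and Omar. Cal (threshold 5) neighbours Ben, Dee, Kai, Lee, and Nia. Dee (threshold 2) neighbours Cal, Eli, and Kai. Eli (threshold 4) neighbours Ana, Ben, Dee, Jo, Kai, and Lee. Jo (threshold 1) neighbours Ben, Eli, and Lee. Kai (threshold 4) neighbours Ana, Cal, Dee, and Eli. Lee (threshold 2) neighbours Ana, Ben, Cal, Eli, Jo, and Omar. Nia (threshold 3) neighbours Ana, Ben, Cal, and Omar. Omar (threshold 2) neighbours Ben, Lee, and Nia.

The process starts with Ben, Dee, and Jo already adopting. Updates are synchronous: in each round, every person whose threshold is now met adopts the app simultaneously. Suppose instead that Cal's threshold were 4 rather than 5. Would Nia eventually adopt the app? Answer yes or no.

With Cal's threshold at 4:
Round 1 — Ben, Dee, Jo adopt the app (initial).
Round 2 — checking thresholds:
  Cal: 2 of 5 neighbours < 4, not yet.
  Eli: 3 of 6 neighbours < 4, not yet.
  Kai: 1 of 4 neighbours < 4, not yet.
  Lee: 2 of 6 neighbours ≥ 2, adopts the app.
  Nia: 1 of 4 neighbours < 3, not yet.
  Omar: 1 of 3 neighbours < 2, not yet.
Round 3 — checking thresholds:
  Ana: 1 of 4 neighbours < 4, not yet.
  Cal: 3 of 5 neighbours < 4, not yet.
  Eli: 4 of 6 neighbours ≥ 4, adopts the app.
  Kai: 1 of 4 neighbours < 4, not yet.
  Nia: 1 of 4 neighbours < 3, not yet.
  Omar: 2 of 3 neighbours ≥ 2, adopts the app.
Round 4 — no new adoptions; cascade stops.

no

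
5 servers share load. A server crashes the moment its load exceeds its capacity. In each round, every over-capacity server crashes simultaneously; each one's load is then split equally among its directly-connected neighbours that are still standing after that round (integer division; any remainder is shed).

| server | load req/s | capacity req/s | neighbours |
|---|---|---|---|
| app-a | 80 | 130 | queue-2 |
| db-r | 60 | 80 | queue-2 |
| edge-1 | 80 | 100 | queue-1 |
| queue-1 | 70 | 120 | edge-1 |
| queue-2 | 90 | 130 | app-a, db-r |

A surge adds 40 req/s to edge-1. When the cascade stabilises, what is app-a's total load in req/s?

80

Round 1 — edge-1 at 120 > 100. edge-1 crashes.
  edge-1 sheds 120 req/s to queue-1: 120 each.
    queue-1: 70+120 = 190 > 120
Round 2 — queue-1 crashes.
  queue-1 sheds 190 req/s: no online neighbours, lost.
No further crashes.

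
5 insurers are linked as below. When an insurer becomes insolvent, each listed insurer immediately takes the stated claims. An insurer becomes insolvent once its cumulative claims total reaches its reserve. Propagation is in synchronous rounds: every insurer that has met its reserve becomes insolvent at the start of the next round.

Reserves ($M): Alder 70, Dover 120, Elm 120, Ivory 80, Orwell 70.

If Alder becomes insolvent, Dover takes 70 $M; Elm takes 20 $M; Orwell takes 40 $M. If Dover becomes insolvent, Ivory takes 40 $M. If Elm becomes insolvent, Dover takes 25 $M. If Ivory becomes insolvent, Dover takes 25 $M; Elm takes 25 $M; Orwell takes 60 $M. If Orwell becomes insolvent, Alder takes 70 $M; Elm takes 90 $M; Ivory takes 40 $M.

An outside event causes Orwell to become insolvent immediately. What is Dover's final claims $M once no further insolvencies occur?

Round 1 — Orwell becomes insolvent (initial).
  Alder: +70 → 70 ≥ 70
  Elm: +90 → 90 < 120
  Ivory: +40 → 40 < 80
Round 2 — Alder becomes insolvent.
  Dover: +70 → 70 < 120
  Elm: +20 → 110 < 120
No further insolvencies.

70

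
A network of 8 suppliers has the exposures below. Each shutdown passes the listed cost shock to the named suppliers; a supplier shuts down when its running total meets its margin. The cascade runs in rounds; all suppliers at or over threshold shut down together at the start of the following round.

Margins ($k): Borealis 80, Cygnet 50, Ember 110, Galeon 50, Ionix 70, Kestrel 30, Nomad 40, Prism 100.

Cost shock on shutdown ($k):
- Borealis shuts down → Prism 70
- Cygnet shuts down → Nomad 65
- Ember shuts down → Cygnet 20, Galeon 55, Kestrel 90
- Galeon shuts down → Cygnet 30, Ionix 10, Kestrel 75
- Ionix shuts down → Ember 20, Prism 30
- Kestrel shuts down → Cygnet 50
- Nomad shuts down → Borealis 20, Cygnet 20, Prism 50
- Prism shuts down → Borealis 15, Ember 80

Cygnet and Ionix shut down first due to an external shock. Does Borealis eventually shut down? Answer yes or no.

no

Round 1 — Cygnet, Ionix shut down (initial).
  Ember: +20 → 20 < 110
  Nomad: +65 → 65 ≥ 40
  Prism: +30 → 30 < 100
Round 2 — Nomad shuts down.
  Borealis: +20 → 20 < 80
  Prism: +50 → 80 < 100
No further shutdowns.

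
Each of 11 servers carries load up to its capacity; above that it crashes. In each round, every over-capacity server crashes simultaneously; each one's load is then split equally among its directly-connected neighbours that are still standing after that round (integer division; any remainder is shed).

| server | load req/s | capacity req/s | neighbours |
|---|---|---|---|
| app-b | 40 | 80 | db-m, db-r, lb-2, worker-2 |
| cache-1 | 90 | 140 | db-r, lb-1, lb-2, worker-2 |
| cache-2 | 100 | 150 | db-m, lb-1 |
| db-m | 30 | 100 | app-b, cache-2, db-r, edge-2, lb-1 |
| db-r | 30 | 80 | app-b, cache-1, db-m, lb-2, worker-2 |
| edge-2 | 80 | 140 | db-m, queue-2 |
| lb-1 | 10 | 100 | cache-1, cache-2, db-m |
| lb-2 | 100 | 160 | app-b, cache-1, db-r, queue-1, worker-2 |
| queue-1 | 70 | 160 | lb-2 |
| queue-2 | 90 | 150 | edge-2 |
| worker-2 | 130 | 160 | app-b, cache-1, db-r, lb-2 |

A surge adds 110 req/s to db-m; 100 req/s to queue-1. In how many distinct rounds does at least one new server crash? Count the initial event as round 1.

Round 1 — db-m at 140 > 100; queue-1 at 170 > 160. db-m, queue-1 crash.
  db-m sheds 140 req/s to app-b, cache-2, db-r, edge-2, lb-1: 28 each.
    app-b: 40+28 = 68 ≤ 80
    cache-2: 100+28 = 128 ≤ 150
    db-r: 30+28 = 58 ≤ 80
    edge-2: 80+28 = 108 ≤ 140
    lb-1: 10+28 = 38 ≤ 100
  queue-1 sheds 170 req/s to lb-2: 170 each.
    lb-2: 100+170 = 270 > 160
Round 2 — lb-2 crashes.
  lb-2 sheds 270 req/s to app-b, cache-1, db-r, worker-2: 67 each (2 lost).
    app-b: 68+67 = 135 > 80
    cache-1: 90+67 = 157 > 140
    db-r: 58+67 = 125 > 80
    worker-2: 130+67 = 197 > 160
Round 3 — app-b, cache-1, db-r, worker-2 crash.
  app-b sheds 135 req/s: no online neighbours, lost.
  cache-1 sheds 157 req/s to lb-1: 157 each.
    lb-1: 38+157 = 195 > 100
  db-r sheds 125 req/s: no online neighbours, lost.
  worker-2 sheds 197 req/s: no online neighbours, lost.
Round 4 — lb-1 crashes.
  lb-1 sheds 195 req/s to cache-2: 195 each.
    cache-2: 128+195 = 323 > 150
Round 5 — cache-2 crashes.
  cache-2 sheds 323 req/s: no online neighbours, lost.
No further crashes.

5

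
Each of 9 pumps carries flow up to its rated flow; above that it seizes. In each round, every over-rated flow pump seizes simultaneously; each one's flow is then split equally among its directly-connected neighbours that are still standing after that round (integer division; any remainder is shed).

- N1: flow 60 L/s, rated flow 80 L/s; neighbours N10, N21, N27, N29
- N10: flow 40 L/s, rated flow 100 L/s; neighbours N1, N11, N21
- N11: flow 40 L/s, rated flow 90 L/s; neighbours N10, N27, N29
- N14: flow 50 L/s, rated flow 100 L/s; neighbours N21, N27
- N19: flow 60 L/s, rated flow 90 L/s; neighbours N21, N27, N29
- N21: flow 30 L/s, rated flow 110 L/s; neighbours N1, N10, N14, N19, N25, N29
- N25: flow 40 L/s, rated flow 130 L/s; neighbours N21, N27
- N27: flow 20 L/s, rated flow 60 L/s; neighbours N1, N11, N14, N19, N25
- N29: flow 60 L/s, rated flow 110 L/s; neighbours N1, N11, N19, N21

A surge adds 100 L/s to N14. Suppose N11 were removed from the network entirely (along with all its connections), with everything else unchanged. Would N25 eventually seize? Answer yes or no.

yes

With N11 removed:
Round 1 — N14 at 150 > 100. N14 seizes.
  N14 sheds 150 L/s to N21, N27: 75 each.
    N21: 30+75 = 105 ≤ 110
    N27: 20+75 = 95 > 60
Round 2 — N27 seizes.
  N27 sheds 95 L/s to N1, N19, N25: 31 each (2 lost).
    N1: 60+31 = 91 > 80
    N19: 60+31 = 91 > 90
    N25: 40+31 = 71 ≤ 130
Round 3 — N1, N19 seize.
  N1 sheds 91 L/s to N10, N21, N29: 30 each (1 lost).
    N10: 40+30 = 70 ≤ 100
    N21: 105+30 = 135 > 110
    N29: 60+30 = 90 ≤ 110
  N19 sheds 91 L/s to N21, N29: 45 each (1 lost).
    N21: 135+45 = 180 > 110
    N29: 90+45 = 135 > 110
Round 4 — N21, N29 seize.
  N21 sheds 180 L/s to N10, N25: 90 each.
    N10: 70+90 = 160 > 100
    N25: 71+90 = 161 > 130
  N29 sheds 135 L/s: no online neighbours, lost.
Round 5 — N10, N25 seize.
  N10 sheds 160 L/s: no online neighbours, lost.
  N25 sheds 161 L/s: no online neighbours, lost.
No further seizures.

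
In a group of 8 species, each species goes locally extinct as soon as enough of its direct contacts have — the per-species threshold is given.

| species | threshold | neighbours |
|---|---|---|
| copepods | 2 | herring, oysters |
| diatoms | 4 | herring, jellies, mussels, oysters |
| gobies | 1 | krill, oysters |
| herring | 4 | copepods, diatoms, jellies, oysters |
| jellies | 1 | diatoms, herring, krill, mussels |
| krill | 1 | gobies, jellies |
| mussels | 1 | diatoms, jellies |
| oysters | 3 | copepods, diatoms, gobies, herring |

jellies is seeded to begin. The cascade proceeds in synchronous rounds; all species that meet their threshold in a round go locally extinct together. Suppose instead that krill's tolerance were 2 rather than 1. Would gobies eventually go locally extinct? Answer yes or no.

no

With krill's tolerance at 2:
Round 1 — jellies goes locally extinct (initial).
Round 2 — checking thresholds:
  diatoms: 1 of 4 neighbours < 4, not yet.
  herring: 1 of 4 neighbours < 4, not yet.
  krill: 1 of 2 neighbours < 2, not yet.
  mussels: 1 of 2 neighbours ≥ 1, goes locally extinct.
Round 3 — no new extinctions; cascade stops.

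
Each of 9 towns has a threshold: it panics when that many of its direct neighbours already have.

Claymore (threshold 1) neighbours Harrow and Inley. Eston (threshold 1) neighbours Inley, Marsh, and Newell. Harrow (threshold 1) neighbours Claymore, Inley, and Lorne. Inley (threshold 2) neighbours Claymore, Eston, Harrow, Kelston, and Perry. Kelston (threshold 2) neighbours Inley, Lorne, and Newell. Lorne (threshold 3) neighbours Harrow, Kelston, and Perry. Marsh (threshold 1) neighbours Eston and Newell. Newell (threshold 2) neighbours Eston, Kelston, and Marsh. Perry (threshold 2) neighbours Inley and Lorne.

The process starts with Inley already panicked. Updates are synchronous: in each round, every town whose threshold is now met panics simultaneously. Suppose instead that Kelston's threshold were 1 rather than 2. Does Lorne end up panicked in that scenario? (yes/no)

With Kelston's threshold at 1:
Round 1 — Inley panics (initial).
Round 2 — checking thresholds:
  Claymore: 1 of 2 neighbours ≥ 1, panics.
  Eston: 1 of 3 neighbours ≥ 1, panics.
  Harrow: 1 of 3 neighbours ≥ 1, panics.
  Kelston: 1 of 3 neighbours ≥ 1, panics.
  Perry: 1 of 2 neighbours < 2, below threshold.
Round 3 — checking thresholds:
  Lorne: 2 of 3 neighbours < 3, below threshold.
  Marsh: 1 of 2 neighbours ≥ 1, panics.
  Newell: 2 of 3 neighbours ≥ 2, panics.
  Perry: 1 of 2 neighbours < 2, below threshold.
Round 4 — no new panics; cascade stops.

no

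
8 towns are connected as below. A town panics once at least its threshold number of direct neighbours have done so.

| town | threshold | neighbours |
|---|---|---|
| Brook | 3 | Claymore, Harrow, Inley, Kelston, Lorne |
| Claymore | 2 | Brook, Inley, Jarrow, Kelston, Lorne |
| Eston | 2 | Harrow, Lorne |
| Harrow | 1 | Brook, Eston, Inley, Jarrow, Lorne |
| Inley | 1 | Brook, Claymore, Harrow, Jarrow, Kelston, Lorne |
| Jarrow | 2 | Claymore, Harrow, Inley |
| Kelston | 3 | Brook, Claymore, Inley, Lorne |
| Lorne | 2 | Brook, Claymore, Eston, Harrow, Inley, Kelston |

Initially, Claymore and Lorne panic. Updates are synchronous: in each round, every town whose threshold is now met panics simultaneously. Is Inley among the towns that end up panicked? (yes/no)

Round 1 — Claymore, Lorne panic (initial).
Round 2 — checking thresholds:
  Brook: 2 of 5 neighbours < 3, below threshold.
  Eston: 1 of 2 neighbours < 2, below threshold.
  Harrow: 1 of 5 neighbours ≥ 1, panics.
  Inley: 2 of 6 neighbours ≥ 1, panics.
  Jarrow: 1 of 3 neighbours < 2, below threshold.
  Kelston: 2 of 4 neighbours < 3, below threshold.
Round 3 — checking thresholds:
  Brook: 4 of 5 neighbours ≥ 3, panics.
  Eston: 2 of 2 neighbours ≥ 2, panics.
  Jarrow: 3 of 3 neighbours ≥ 2, panics.
  Kelston: 3 of 4 neighbours ≥ 3, panics.
Round 4 — no new panics; cascade stops.

yes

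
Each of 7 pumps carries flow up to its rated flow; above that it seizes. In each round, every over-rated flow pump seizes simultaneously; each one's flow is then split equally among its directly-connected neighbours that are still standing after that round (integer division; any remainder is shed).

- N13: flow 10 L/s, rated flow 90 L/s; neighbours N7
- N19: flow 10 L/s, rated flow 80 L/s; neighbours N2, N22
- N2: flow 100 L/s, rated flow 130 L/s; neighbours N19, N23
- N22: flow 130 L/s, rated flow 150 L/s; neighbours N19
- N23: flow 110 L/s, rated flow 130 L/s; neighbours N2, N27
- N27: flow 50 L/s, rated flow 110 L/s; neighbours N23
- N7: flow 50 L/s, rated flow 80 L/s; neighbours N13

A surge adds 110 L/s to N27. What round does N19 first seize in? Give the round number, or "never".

Round 1 — N27 at 160 > 110. N27 seizes.
  N27 sheds 160 L/s to N23: 160 each.
    N23: 110+160 = 270 > 130
Round 2 — N23 seizes.
  N23 sheds 270 L/s to N2: 270 each.
    N2: 100+270 = 370 > 130
Round 3 — N2 seizes.
  N2 sheds 370 L/s to N19: 370 each.
    N19: 10+370 = 380 > 80
Round 4 — N19 seizes.
  N19 sheds 380 L/s to N22: 380 each.
    N22: 130+380 = 510 > 150
Round 5 — N22 seizes.
  N22 sheds 510 L/s: no online neighbours, lost.
No further seizures.

4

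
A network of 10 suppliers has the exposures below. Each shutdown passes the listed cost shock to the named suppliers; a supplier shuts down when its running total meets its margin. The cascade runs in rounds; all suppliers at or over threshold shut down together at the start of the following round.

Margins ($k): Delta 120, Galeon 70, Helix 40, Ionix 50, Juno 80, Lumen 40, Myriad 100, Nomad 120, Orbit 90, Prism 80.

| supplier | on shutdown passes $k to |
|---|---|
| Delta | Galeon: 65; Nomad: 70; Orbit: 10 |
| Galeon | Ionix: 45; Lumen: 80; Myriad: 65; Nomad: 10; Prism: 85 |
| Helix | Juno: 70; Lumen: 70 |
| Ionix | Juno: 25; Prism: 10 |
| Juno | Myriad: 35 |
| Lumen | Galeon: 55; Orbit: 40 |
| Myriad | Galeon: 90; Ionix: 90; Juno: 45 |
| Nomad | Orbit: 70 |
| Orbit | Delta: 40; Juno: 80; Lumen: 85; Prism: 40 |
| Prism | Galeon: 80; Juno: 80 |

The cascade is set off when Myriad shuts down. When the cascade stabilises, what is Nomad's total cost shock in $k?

Round 1 — Myriad shuts down (initial).
  Galeon: +90 → 90 ≥ 70
  Ionix: +90 → 90 ≥ 50
  Juno: +45 → 45 < 80
Round 2 — Galeon, Ionix shut down.
  Juno: +25 → 70 < 80
  Lumen: +80 → 80 ≥ 40
  Nomad: +10 → 10 < 120
  Prism: +85+10 → 95 ≥ 80
Round 3 — Lumen, Prism shut down.
  Juno: +80 → 150 ≥ 80
  Orbit: +40 → 40 < 90
Round 4 — Juno shuts down.
No further shutdowns.

10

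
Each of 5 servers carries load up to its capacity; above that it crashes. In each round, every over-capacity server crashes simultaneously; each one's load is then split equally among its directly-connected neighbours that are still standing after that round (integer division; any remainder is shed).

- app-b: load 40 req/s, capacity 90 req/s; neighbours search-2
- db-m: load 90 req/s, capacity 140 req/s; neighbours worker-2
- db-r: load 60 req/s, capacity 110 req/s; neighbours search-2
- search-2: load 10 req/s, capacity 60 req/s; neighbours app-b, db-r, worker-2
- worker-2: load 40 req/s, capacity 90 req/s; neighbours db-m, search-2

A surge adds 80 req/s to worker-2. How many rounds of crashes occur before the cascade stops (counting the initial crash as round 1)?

2

Round 1 — worker-2 at 120 > 90. worker-2 crashes.
  worker-2 sheds 120 req/s to db-m, search-2: 60 each.
    db-m: 90+60 = 150 > 140
    search-2: 10+60 = 70 > 60
Round 2 — db-m, search-2 crash.
  db-m sheds 150 req/s: no online neighbours, lost.
  search-2 sheds 70 req/s to app-b, db-r: 35 each.
    app-b: 40+35 = 75 ≤ 90
    db-r: 60+35 = 95 ≤ 110
No further crashes.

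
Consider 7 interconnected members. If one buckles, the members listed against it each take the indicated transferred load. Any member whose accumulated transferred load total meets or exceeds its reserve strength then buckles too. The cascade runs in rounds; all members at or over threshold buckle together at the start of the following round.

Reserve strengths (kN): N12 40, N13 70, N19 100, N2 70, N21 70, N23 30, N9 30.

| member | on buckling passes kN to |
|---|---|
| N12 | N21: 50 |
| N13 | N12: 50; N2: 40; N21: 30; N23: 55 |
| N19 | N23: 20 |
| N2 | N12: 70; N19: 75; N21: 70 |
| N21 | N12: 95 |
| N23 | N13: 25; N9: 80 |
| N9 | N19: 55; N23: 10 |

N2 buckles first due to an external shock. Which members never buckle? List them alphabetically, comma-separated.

N13, N19, N23, N9

Round 1 — N2 buckles (initial).
  N12: +70 → 70 ≥ 40
  N19: +75 → 75 < 100
  N21: +70 → 70 ≥ 70
Round 2 — N12, N21 buckle.
No further bucklings.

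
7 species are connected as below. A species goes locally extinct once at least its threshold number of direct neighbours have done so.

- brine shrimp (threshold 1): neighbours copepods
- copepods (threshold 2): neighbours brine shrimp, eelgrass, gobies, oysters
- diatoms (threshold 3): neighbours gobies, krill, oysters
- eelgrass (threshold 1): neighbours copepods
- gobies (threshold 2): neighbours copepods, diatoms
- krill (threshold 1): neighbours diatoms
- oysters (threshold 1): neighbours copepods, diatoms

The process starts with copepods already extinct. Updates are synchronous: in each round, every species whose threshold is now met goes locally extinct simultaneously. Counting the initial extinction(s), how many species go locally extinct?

Round 1 — copepods goes locally extinct (initial).
Round 2 — checking thresholds:
  brine shrimp: 1 of 1 neighbours ≥ 1, goes locally extinct.
  eelgrass: 1 of 1 neighbours ≥ 1, goes locally extinct.
  gobies: 1 of 2 neighbours < 2, below threshold.
  oysters: 1 of 2 neighbours ≥ 1, goes locally extinct.
Round 3 — no new extinctions; cascade stops.

4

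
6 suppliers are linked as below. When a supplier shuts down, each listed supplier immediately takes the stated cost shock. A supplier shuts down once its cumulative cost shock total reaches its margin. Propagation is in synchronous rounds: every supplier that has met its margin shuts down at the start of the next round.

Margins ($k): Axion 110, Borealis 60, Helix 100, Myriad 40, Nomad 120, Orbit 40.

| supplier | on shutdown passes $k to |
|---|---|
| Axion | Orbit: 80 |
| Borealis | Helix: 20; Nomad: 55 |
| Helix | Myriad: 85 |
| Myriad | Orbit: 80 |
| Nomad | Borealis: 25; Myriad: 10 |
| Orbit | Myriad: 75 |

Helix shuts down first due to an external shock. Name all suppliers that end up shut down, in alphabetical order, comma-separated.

Round 1 — Helix shuts down (initial).
  Myriad: +85 → 85 ≥ 40
Round 2 — Myriad shuts down.
  Orbit: +80 → 80 ≥ 40
Round 3 — Orbit shuts down.
No further shutdowns.

Helix, Myriad, Orbit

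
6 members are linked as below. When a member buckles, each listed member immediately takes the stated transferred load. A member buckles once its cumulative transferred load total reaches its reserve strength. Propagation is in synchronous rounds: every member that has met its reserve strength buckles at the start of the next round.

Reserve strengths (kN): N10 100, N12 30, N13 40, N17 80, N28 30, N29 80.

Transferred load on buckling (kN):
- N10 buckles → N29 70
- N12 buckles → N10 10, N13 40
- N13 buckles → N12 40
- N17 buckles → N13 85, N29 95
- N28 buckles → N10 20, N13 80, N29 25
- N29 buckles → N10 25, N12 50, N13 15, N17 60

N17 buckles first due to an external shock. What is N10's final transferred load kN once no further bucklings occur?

Round 1 — N17 buckles (initial).
  N13: +85 → 85 ≥ 40
  N29: +95 → 95 ≥ 80
Round 2 — N13, N29 buckle.
  N10: +25 → 25 < 100
  N12: +40+50 → 90 ≥ 30
Round 3 — N12 buckles.
  N10: +10 → 35 < 100
No further bucklings.

35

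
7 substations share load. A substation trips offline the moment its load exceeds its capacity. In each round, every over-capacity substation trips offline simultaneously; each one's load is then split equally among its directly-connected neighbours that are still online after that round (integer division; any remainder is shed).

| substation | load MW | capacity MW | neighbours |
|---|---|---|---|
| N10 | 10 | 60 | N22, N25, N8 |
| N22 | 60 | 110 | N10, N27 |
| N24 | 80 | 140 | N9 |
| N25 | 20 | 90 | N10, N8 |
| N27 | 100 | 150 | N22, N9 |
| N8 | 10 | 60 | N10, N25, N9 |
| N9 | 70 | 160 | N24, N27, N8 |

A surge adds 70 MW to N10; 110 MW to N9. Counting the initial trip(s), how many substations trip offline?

6

Round 1 — N10 at 80 > 60; N9 at 180 > 160. N10, N9 trip offline.
  N10 sheds 80 MW to N22, N25, N8: 26 each (2 lost).
    N22: 60+26 = 86 ≤ 110
    N25: 20+26 = 46 ≤ 90
    N8: 10+26 = 36 ≤ 60
  N9 sheds 180 MW to N24, N27, N8: 60 each.
    N24: 80+60 = 140 ≤ 140
    N27: 100+60 = 160 > 150
    N8: 36+60 = 96 > 60
Round 2 — N27, N8 trip offline.
  N27 sheds 160 MW to N22: 160 each.
    N22: 86+160 = 246 > 110
  N8 sheds 96 MW to N25: 96 each.
    N25: 46+96 = 142 > 90
Round 3 — N22, N25 trip offline.
  N22 sheds 246 MW: no online neighbours, lost.
  N25 sheds 142 MW: no online neighbours, lost.
No further trips.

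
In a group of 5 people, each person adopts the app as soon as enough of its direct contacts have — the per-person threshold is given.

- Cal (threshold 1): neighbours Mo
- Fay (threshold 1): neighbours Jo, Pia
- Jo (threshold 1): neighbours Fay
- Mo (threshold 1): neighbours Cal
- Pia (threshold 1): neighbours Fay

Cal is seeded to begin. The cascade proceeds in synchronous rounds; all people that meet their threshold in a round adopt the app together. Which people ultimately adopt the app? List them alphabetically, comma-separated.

Cal, Mo

Round 1 — Cal adopts the app (initial).
Round 2 — checking thresholds:
  Mo: 1 of 1 neighbours ≥ 1, adopts the app.
Round 3 — no new adoptions; cascade stops.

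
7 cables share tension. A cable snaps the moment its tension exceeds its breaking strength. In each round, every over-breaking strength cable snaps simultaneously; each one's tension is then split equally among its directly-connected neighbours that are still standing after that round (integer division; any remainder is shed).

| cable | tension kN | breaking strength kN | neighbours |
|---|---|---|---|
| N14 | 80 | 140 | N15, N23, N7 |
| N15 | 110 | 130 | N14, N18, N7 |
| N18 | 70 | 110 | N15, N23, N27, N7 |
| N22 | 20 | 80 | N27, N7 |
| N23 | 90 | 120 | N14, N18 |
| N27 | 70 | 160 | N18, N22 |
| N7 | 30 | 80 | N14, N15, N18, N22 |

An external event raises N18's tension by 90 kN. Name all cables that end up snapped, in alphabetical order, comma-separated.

Round 1 — N18 at 160 > 110. N18 snaps.
  N18 sheds 160 kN to N15, N23, N27, N7: 40 each.
    N15: 110+40 = 150 > 130
    N23: 90+40 = 130 > 120
    N27: 70+40 = 110 ≤ 160
    N7: 30+40 = 70 ≤ 80
Round 2 — N15, N23 snap.
  N15 sheds 150 kN to N14, N7: 75 each.
    N14: 80+75 = 155 > 140
    N7: 70+75 = 145 > 80
  N23 sheds 130 kN to N14: 130 each.
    N14: 155+130 = 285 > 140
Round 3 — N14, N7 snap.
  N14 sheds 285 kN: no online neighbours, lost.
  N7 sheds 145 kN to N22: 145 each.
    N22: 20+145 = 165 > 80
Round 4 — N22 snaps.
  N22 sheds 165 kN to N27: 165 each.
    N27: 110+165 = 275 > 160
Round 5 — N27 snaps.
  N27 sheds 275 kN: no online neighbours, lost.
No further breaks.

N14, N15, N18, N22, N23, N27, N7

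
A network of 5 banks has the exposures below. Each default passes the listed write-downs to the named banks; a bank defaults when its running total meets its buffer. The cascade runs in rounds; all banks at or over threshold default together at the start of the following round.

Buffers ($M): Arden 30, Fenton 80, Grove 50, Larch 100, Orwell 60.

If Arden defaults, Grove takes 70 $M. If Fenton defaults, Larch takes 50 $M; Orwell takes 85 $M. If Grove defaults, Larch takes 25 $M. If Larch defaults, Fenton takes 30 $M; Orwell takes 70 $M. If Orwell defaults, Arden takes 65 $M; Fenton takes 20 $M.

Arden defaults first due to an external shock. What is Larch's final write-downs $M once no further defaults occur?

Round 1 — Arden defaults (initial).
  Grove: +70 → 70 ≥ 50
Round 2 — Grove defaults.
  Larch: +25 → 25 < 100
No further defaults.

25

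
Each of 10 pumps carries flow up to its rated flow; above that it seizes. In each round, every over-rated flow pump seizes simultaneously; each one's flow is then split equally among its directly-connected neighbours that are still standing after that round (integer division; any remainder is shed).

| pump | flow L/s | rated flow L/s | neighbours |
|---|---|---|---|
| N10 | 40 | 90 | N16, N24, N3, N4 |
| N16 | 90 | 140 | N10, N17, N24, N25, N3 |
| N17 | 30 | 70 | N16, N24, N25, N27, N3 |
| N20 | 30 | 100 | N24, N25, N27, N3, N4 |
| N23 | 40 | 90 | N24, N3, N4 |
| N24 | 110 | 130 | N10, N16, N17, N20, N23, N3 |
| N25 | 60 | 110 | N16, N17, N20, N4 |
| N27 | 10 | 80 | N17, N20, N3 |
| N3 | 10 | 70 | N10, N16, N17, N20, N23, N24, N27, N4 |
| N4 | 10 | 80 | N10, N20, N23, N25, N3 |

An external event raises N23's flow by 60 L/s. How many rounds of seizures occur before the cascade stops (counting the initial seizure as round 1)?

Round 1 — N23 at 100 > 90. N23 seizes.
  N23 sheds 100 L/s to N24, N3, N4: 33 each (1 lost).
    N24: 110+33 = 143 > 130
    N3: 10+33 = 43 ≤ 70
    N4: 10+33 = 43 ≤ 80
Round 2 — N24 seizes.
  N24 sheds 143 L/s to N10, N16, N17, N20, N3: 28 each (3 lost).
    N10: 40+28 = 68 ≤ 90
    N16: 90+28 = 118 ≤ 140
    N17: 30+28 = 58 ≤ 70
    N20: 30+28 = 58 ≤ 100
    N3: 43+28 = 71 > 70
Round 3 — N3 seizes.
  N3 sheds 71 L/s to N10, N16, N17, N20, N27, N4: 11 each (5 lost).
    N10: 68+11 = 79 ≤ 90
    N16: 118+11 = 129 ≤ 140
    N17: 58+11 = 69 ≤ 70
    N20: 58+11 = 69 ≤ 100
    N27: 10+11 = 21 ≤ 80
    N4: 43+11 = 54 ≤ 80
No further seizures.

3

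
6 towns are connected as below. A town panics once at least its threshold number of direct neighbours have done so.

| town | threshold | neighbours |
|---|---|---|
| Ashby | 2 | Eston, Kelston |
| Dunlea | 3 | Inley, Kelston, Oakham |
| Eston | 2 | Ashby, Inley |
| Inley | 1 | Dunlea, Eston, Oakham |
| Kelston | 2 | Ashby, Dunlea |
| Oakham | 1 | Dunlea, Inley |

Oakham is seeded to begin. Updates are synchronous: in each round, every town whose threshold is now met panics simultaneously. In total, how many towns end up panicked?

2

Round 1 — Oakham panics (initial).
Round 2 — checking thresholds:
  Dunlea: 1 of 3 neighbours < 3, holds.
  Inley: 1 of 3 neighbours ≥ 1, panics.
Round 3 — no new panics; cascade stops.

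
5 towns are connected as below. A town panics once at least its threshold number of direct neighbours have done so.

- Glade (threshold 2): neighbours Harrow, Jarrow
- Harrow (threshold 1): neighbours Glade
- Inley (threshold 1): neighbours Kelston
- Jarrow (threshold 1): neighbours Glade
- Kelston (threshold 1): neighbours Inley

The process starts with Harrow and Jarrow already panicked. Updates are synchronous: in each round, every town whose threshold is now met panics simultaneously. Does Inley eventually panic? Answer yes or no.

Round 1 — Harrow, Jarrow panic (initial).
Round 2 — checking thresholds:
  Glade: 2 of 2 neighbours ≥ 2, panics.
Round 3 — no new panics; cascade stops.

no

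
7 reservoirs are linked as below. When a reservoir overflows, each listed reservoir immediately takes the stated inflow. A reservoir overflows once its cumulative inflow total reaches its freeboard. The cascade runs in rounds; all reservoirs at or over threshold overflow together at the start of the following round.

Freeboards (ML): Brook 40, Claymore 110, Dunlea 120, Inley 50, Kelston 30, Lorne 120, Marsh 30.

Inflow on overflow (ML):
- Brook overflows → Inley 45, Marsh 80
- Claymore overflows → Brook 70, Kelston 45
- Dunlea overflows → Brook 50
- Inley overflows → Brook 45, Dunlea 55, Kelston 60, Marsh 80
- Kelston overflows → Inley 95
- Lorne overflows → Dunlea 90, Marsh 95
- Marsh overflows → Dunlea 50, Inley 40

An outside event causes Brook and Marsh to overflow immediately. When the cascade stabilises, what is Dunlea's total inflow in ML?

Round 1 — Brook, Marsh overflow (initial).
  Dunlea: +50 → 50 < 120
  Inley: +45+40 → 85 ≥ 50
Round 2 — Inley overflows.
  Dunlea: +55 → 105 < 120
  Kelston: +60 → 60 ≥ 30
Round 3 — Kelston overflows.
No further overflows.

105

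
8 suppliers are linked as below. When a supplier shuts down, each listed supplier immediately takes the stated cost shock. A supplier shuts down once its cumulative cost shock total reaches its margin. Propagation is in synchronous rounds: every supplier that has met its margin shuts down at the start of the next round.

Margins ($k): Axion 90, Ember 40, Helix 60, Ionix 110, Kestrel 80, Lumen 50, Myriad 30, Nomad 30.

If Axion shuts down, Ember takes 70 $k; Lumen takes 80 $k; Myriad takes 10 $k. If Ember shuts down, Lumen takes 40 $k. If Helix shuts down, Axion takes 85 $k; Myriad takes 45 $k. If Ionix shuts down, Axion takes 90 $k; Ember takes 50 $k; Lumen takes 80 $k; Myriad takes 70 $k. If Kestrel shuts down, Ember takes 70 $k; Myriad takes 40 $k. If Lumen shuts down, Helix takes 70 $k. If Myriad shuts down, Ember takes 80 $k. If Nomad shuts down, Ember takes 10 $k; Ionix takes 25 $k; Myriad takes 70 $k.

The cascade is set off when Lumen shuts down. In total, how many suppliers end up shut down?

Round 1 — Lumen shuts down (initial).
  Helix: +70 → 70 ≥ 60
Round 2 — Helix shuts down.
  Axion: +85 → 85 < 90
  Myriad: +45 → 45 ≥ 30
Round 3 — Myriad shuts down.
  Ember: +80 → 80 ≥ 40
Round 4 — Ember shuts down.
No further shutdowns.

4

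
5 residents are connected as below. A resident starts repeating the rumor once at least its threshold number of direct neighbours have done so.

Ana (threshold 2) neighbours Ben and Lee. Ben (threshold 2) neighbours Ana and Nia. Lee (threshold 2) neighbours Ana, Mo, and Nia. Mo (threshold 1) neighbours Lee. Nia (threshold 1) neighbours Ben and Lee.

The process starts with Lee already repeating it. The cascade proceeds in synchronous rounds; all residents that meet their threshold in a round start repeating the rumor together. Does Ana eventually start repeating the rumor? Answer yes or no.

Round 1 — Lee starts repeating the rumor (initial).
Round 2 — checking thresholds:
  Ana: 1 of 2 neighbours < 2, holds.
  Mo: 1 of 1 neighbours ≥ 1, starts repeating the rumor.
  Nia: 1 of 2 neighbours ≥ 1, starts repeating the rumor.
Round 3 — no new spreads; cascade stops.

no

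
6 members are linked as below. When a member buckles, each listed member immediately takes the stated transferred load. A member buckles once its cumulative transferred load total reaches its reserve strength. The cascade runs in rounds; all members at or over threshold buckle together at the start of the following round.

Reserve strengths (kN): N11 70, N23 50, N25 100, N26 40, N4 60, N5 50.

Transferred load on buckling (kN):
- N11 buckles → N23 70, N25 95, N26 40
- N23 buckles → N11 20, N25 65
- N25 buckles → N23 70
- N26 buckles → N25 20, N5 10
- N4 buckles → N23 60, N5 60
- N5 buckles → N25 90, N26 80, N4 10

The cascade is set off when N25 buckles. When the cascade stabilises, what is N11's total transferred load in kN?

Round 1 — N25 buckles (initial).
  N23: +70 → 70 ≥ 50
Round 2 — N23 buckles.
  N11: +20 → 20 < 70
No further bucklings.

20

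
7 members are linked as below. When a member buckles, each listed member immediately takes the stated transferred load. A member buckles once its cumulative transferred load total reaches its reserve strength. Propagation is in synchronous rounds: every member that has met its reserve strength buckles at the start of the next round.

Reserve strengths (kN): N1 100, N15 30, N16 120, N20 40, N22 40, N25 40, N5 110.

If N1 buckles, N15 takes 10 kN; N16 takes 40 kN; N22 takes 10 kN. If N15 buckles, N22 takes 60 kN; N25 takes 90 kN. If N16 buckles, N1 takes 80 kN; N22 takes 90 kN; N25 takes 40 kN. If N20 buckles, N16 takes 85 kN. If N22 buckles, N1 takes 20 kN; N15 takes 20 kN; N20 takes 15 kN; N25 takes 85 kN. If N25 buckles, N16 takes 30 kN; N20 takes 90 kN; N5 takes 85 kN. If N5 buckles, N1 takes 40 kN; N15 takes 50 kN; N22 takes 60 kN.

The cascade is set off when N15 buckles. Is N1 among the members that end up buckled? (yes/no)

Round 1 — N15 buckles (initial).
  N22: +60 → 60 ≥ 40
  N25: +90 → 90 ≥ 40
Round 2 — N22, N25 buckle.
  N1: +20 → 20 < 100
  N16: +30 → 30 < 120
  N20: +15+90 → 105 ≥ 40
  N5: +85 → 85 < 110
Round 3 — N20 buckles.
  N16: +85 → 115 < 120
No further bucklings.

no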